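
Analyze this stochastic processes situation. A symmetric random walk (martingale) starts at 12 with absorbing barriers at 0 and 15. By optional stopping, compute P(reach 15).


By optional stopping theorem: E(M at tau) = M(0) = 12
P(hit 15)*15 + P(hit 0)*0 = 12
P(hit 15) = (12 - 0)/(15 - 0) = 4/5 = 0.8000

0.8000


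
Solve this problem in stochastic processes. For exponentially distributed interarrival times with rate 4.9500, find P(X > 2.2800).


P(X > t) = exp(-lambda * t)
= exp(-4.9500 * 2.2800)
= exp(-11.2860) = 1.2547e-05

1.2547e-05


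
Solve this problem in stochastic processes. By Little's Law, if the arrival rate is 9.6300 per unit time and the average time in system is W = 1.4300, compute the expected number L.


Little's Law: L = lambda * W
= 9.6300 * 1.4300
= 13.7709

13.7709


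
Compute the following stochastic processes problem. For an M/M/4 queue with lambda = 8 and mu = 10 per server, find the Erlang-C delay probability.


a = lambda/mu = 0.8000
rho = a/c = 0.2000
Erlang-C formula applied:
C(c,a) = 0.0096

0.0096


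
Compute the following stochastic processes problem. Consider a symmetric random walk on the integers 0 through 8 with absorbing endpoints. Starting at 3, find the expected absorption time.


For symmetric RW on 0,...,N with absorbing barriers, E(i) = i*(N-i)
E(3) = 3 * 5 = 15

15


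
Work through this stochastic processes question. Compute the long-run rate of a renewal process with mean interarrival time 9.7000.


Long-run renewal rate = 1/E(X)
= 1/9.7000
= 0.1031

0.1031


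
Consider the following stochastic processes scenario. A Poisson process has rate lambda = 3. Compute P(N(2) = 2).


P(N(t)=k) = (lambda*t)^k * exp(-lambda*t) / k!
lambda*t = 6
= 6^2 * exp(-6) / 2!
= 36 * 0.0025 / 2
= 0.0446

0.0446


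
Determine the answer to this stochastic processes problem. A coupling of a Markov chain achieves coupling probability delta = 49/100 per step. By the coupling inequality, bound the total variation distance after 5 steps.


TV distance bound <= (1-delta)^n
= (1 - 0.4900)^5
= 0.5100^5
= 0.0345

0.0345


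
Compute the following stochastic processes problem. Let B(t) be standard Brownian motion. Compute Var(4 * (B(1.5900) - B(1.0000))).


Var(alpha*(B(t)-B(s))) = alpha^2 * (t-s)
= 4^2 * (1.5900 - 1.0000)
= 16 * 0.5900
= 9.4400

9.4400


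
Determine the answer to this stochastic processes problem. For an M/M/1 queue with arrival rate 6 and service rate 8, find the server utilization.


rho = lambda/mu
= 6/8
= 0.7500

0.7500


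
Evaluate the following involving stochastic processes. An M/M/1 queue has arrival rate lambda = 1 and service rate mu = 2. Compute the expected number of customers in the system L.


rho = 1/2 = 0.5000
L = rho/(1-rho)
= 0.5000/0.5000
= 1.0000

1.0000


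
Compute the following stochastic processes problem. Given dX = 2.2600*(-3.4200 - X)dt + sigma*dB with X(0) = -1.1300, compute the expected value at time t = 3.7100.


E[X(t)] = mu + (X(0) - mu)*exp(-theta*t)
= -3.4200 + (-1.1300 - -3.4200)*exp(-2.2600*3.7100)
= -3.4200 + 2.2900 * 2.2836e-04
= -3.4195

-3.4195


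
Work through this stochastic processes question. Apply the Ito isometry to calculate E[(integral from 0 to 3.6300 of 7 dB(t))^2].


By Ito isometry: E[(int f dB)^2] = int f^2 dt
= 7^2 * 3.6300
= 49 * 3.6300 = 177.8700

177.8700


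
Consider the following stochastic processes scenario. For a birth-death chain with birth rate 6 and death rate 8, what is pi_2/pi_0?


For birth-death process, pi_n/pi_0 = (lambda/mu)^n
= (6/8)^2
= 0.5625

0.5625


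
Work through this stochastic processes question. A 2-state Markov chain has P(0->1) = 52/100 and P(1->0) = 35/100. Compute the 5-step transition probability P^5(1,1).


Computing P^5 by matrix multiplication.
P = [[0.4800, 0.5200], [0.3500, 0.6500]]
After raising P to the power 5:
P^5(1,1) = 0.5977

0.5977


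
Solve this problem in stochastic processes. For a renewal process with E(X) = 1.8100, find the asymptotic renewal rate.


Long-run renewal rate = 1/E(X)
= 1/1.8100
= 0.5525

0.5525


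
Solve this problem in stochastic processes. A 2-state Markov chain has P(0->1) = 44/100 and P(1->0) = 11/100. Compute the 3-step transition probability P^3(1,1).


Computing P^3 by matrix multiplication.
P = [[0.5600, 0.4400], [0.1100, 0.8900]]
After raising P to the power 3:
P^3(1,1) = 0.8182

0.8182


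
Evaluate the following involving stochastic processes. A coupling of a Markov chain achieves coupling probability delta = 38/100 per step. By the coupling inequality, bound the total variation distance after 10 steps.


TV distance bound <= (1-delta)^n
= (1 - 0.3800)^10
= 0.6200^10
= 0.0084

0.0084


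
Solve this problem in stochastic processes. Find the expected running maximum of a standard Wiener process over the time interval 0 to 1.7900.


E(max B(s)) = sqrt(2t/pi)
= sqrt(2*1.7900/pi)
= sqrt(1.1395)
= 1.0675

1.0675


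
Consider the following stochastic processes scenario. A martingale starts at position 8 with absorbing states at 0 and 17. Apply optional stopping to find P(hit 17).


By optional stopping theorem: E(M at tau) = M(0) = 8
P(hit 17)*17 + P(hit 0)*0 = 8
P(hit 17) = (8 - 0)/(17 - 0) = 8/17 = 0.4706

0.4706


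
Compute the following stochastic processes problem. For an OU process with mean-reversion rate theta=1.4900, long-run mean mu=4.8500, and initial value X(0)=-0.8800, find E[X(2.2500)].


E[X(t)] = mu + (X(0) - mu)*exp(-theta*t)
= 4.8500 + (-0.8800 - 4.8500)*exp(-1.4900*2.2500)
= 4.8500 + -5.7300 * 0.0350
= 4.6495

4.6495


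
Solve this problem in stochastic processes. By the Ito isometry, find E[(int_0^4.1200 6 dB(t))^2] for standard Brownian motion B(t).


By Ito isometry: E[(int f dB)^2] = int f^2 dt
= 6^2 * 4.1200
= 36 * 4.1200 = 148.3200

148.3200


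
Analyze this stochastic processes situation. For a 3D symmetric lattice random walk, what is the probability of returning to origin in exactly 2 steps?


P(return in 2 steps) = P(reverse first step) = 1/(2d)
= 1/6
= 0.1667

0.1667


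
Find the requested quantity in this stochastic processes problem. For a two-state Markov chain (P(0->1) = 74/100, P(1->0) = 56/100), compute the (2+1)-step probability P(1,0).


P^3 = P^2 * P^1
Computing via matrix multiplication of the transition matrix.
Entry (1,0) of P^3 = 0.4424

0.4424


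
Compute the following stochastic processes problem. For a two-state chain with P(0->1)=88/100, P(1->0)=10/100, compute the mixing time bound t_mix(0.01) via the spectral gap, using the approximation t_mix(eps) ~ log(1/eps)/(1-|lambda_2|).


lambda_2 = |1 - p01 - p10| = |1 - 0.8800 - 0.1000| = 0.0200
t_mix ~ log(1/eps)/(1 - |lambda_2|)
= log(100)/(1 - 0.0200) = 4.6052/0.9800
= 4.6992

4.6992


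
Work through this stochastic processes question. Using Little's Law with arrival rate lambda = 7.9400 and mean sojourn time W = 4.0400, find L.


Little's Law: L = lambda * W
= 7.9400 * 4.0400
= 32.0776

32.0776


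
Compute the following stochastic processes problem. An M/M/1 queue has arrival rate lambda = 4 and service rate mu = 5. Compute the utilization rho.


rho = lambda/mu
= 4/5
= 0.8000

0.8000


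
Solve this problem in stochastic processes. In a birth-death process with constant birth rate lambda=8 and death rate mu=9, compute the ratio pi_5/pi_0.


For birth-death process, pi_n/pi_0 = (lambda/mu)^n
= (8/9)^5
= 0.5549

0.5549


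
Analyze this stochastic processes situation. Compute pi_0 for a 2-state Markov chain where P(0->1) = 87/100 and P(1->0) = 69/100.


Stationary distribution: pi_0 = p10/(p01+p10), pi_1 = p01/(p01+p10)
p01 = 0.8700, p10 = 0.6900
pi_0 = 0.4423

0.4423


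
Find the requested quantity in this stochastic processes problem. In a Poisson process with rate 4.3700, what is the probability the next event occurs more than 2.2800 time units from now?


P(X > t) = exp(-lambda * t)
= exp(-4.3700 * 2.2800)
= exp(-9.9636) = 4.7083e-05

4.7083e-05


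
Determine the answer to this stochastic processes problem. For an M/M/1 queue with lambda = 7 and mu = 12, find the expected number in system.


rho = 7/12 = 0.5833
L = rho/(1-rho)
= 0.5833/0.4167
= 1.4000

1.4000


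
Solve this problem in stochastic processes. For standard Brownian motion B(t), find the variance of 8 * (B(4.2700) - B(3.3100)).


Var(alpha*(B(t)-B(s))) = alpha^2 * (t-s)
= 8^2 * (4.2700 - 3.3100)
= 64 * 0.9600
= 61.4400

61.4400


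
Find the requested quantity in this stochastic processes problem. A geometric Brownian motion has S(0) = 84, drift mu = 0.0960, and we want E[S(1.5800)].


E[S(t)] = S(0) * exp(mu * t)
= 84 * exp(0.0960 * 1.5800)
= 84 * 1.1638
= 97.7582

97.7582


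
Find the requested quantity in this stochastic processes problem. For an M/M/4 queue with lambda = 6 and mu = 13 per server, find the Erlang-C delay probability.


a = lambda/mu = 0.4615
rho = a/c = 0.1154
Erlang-C formula applied:
C(c,a) = 0.0013

0.0013


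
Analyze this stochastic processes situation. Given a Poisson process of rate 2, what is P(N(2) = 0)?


P(N(t)=k) = (lambda*t)^k * exp(-lambda*t) / k!
lambda*t = 4
= 4^0 * exp(-4) / 0!
= 1 * 0.0183 / 1
= 0.0183

0.0183


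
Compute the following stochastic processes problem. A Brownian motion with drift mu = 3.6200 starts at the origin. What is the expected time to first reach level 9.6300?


Expected first passage time = a/mu
= 9.6300/3.6200
= 2.6602

2.6602


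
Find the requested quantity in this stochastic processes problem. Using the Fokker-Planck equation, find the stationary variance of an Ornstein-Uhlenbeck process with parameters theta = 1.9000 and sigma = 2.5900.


Stationary variance = sigma^2 / (2*theta)
= 2.5900^2 / (2*1.9000)
= 6.7081 / 3.8000
= 1.7653

1.7653


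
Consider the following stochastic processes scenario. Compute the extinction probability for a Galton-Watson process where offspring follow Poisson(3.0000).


Since mu = 3.0000 > 1, extinction prob q < 1.
Solve s = exp(mu*(s-1)) iteratively.
q = 0.0595

0.0595


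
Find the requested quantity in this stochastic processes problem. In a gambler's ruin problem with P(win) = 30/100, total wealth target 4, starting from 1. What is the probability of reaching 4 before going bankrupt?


Gambler's ruin formula:
r = q/p = 0.7000/0.3000 = 2.3333
P(win) = (1 - r^i)/(1 - r^N)
= (1 - 2.3333^1)/(1 - 2.3333^4)
= 0.0466

0.0466


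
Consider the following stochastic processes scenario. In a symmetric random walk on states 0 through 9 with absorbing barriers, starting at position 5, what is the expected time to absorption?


For symmetric RW on 0,...,N with absorbing barriers, E(i) = i*(N-i)
E(5) = 5 * 4 = 20

20


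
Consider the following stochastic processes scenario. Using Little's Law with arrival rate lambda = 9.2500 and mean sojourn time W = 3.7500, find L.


Little's Law: L = lambda * W
= 9.2500 * 3.7500
= 34.6875

34.6875


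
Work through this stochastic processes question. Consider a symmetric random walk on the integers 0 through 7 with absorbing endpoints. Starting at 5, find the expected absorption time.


For symmetric RW on 0,...,N with absorbing barriers, E(i) = i*(N-i)
E(5) = 5 * 2 = 10

10


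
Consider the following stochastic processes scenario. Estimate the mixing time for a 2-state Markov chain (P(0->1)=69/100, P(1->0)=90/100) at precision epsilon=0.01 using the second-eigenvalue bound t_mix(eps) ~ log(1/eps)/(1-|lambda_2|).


lambda_2 = |1 - p01 - p10| = |1 - 0.6900 - 0.9000| = 0.5900
t_mix ~ log(1/eps)/(1 - |lambda_2|)
= log(100)/(1 - 0.5900) = 4.6052/0.4100
= 11.2321

11.2321


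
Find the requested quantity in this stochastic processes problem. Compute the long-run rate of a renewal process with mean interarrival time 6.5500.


Long-run renewal rate = 1/E(X)
= 1/6.5500
= 0.1527

0.1527


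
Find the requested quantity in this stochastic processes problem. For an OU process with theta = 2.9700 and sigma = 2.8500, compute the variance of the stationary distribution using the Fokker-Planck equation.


Stationary variance = sigma^2 / (2*theta)
= 2.8500^2 / (2*2.9700)
= 8.1225 / 5.9400
= 1.3674

1.3674


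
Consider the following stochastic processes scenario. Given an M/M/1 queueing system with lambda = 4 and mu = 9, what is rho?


rho = lambda/mu
= 4/9
= 0.4444

0.4444


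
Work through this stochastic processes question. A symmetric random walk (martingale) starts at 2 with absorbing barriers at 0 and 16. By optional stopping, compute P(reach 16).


By optional stopping theorem: E(M at tau) = M(0) = 2
P(hit 16)*16 + P(hit 0)*0 = 2
P(hit 16) = (2 - 0)/(16 - 0) = 1/8 = 0.1250

0.1250


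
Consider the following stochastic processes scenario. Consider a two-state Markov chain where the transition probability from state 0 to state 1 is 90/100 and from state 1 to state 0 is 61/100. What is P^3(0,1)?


Computing P^3 by matrix multiplication.
P = [[0.1000, 0.9000], [0.6100, 0.3900]]
After raising P to the power 3:
P^3(0,1) = 0.6751

0.6751


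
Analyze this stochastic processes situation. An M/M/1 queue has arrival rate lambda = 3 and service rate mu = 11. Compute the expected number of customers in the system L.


rho = 3/11 = 0.2727
L = rho/(1-rho)
= 0.2727/0.7273
= 0.3750

0.3750


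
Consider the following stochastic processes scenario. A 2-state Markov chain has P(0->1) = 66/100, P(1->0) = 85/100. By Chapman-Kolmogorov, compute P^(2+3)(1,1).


P^5 = P^2 * P^3
Computing via matrix multiplication of the transition matrix.
Entry (1,1) of P^5 = 0.4177

0.4177


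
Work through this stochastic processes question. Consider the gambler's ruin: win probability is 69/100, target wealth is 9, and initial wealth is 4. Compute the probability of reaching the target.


Gambler's ruin formula:
r = q/p = 0.3100/0.6900 = 0.4493
P(win) = (1 - r^i)/(1 - r^N)
= (1 - 0.4493^4)/(1 - 0.4493^9)
= 0.9600

0.9600


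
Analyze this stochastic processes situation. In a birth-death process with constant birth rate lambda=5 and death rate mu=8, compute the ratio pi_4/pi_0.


For birth-death process, pi_n/pi_0 = (lambda/mu)^n
= (5/8)^4
= 0.1526

0.1526


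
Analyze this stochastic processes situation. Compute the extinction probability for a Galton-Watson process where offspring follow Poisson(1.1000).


Since mu = 1.1000 > 1, extinction prob q < 1.
Solve s = exp(mu*(s-1)) iteratively.
q = 0.8239

0.8239


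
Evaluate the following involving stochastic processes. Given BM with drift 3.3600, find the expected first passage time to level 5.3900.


Expected first passage time = a/mu
= 5.3900/3.3600
= 1.6042

1.6042


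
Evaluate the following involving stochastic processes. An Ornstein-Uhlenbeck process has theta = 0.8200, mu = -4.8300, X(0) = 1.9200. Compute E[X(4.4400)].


E[X(t)] = mu + (X(0) - mu)*exp(-theta*t)
= -4.8300 + (1.9200 - -4.8300)*exp(-0.8200*4.4400)
= -4.8300 + 6.7500 * 0.0262
= -4.6529

-4.6529


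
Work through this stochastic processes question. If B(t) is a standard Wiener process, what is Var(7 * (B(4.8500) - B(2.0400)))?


Var(alpha*(B(t)-B(s))) = alpha^2 * (t-s)
= 7^2 * (4.8500 - 2.0400)
= 49 * 2.8100
= 137.6900

137.6900


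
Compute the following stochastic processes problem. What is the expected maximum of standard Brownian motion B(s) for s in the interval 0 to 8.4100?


E(max B(s)) = sqrt(2t/pi)
= sqrt(2*8.4100/pi)
= sqrt(5.3540)
= 2.3139

2.3139


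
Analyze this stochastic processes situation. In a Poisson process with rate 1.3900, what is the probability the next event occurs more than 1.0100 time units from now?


P(X > t) = exp(-lambda * t)
= exp(-1.3900 * 1.0100)
= exp(-1.4039) = 0.2456

0.2456


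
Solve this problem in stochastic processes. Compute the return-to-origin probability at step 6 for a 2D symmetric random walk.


P = C(6,3)^2 / 4^6
= 20^2 / 4096
= 400 / 4096
= 0.0977

0.0977


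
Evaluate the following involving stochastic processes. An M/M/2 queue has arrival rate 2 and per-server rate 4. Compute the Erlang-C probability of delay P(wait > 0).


a = lambda/mu = 0.5000
rho = a/c = 0.2500
Erlang-C formula applied:
C(c,a) = 0.1000

0.1000


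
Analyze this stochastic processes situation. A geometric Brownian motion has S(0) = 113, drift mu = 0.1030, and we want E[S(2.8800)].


E[S(t)] = S(0) * exp(mu * t)
= 113 * exp(0.1030 * 2.8800)
= 113 * 1.3453
= 152.0224

152.0224


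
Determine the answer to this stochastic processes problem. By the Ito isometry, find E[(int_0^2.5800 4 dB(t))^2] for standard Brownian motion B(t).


By Ito isometry: E[(int f dB)^2] = int f^2 dt
= 4^2 * 2.5800
= 16 * 2.5800 = 41.2800

41.2800


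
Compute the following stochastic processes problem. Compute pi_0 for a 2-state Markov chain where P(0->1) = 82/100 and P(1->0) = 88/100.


Stationary distribution: pi_0 = p10/(p01+p10), pi_1 = p01/(p01+p10)
p01 = 0.8200, p10 = 0.8800
pi_0 = 0.5176

0.5176


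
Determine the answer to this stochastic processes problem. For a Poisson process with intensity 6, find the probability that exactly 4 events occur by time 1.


P(N(t)=k) = (lambda*t)^k * exp(-lambda*t) / k!
lambda*t = 6
= 6^4 * exp(-6) / 4!
= 1296 * 0.0025 / 24
= 0.1339

0.1339


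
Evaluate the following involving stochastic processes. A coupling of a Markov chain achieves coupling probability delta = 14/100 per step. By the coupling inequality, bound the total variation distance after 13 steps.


TV distance bound <= (1-delta)^n
= (1 - 0.1400)^13
= 0.8600^13
= 0.1408

0.1408


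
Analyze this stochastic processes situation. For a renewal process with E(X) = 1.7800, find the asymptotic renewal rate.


Long-run renewal rate = 1/E(X)
= 1/1.7800
= 0.5618

0.5618


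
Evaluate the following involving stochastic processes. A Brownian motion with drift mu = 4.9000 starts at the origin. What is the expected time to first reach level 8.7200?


Expected first passage time = a/mu
= 8.7200/4.9000
= 1.7796

1.7796


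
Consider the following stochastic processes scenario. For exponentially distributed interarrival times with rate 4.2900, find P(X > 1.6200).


P(X > t) = exp(-lambda * t)
= exp(-4.2900 * 1.6200)
= exp(-6.9498) = 9.5883e-04

9.5883e-04


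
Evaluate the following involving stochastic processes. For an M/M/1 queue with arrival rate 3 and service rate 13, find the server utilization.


rho = lambda/mu
= 3/13
= 0.2308

0.2308


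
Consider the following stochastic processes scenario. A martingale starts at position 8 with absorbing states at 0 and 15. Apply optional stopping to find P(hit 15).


By optional stopping theorem: E(M at tau) = M(0) = 8
P(hit 15)*15 + P(hit 0)*0 = 8
P(hit 15) = (8 - 0)/(15 - 0) = 8/15 = 0.5333

0.5333


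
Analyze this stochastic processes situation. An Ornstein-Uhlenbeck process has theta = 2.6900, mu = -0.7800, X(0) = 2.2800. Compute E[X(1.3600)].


E[X(t)] = mu + (X(0) - mu)*exp(-theta*t)
= -0.7800 + (2.2800 - -0.7800)*exp(-2.6900*1.3600)
= -0.7800 + 3.0600 * 0.0258
= -0.7011

-0.7011


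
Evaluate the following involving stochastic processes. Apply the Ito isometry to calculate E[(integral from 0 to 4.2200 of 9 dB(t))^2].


By Ito isometry: E[(int f dB)^2] = int f^2 dt
= 9^2 * 4.2200
= 81 * 4.2200 = 341.8200

341.8200


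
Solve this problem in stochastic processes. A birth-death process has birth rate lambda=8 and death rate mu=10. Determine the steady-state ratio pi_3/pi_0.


For birth-death process, pi_n/pi_0 = (lambda/mu)^n
= (8/10)^3
= 0.5120

0.5120


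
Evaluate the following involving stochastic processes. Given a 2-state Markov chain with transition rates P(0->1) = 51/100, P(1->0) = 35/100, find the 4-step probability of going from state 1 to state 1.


Computing P^4 by matrix multiplication.
P = [[0.4900, 0.5100], [0.3500, 0.6500]]
After raising P to the power 4:
P^4(1,1) = 0.5932

0.5932


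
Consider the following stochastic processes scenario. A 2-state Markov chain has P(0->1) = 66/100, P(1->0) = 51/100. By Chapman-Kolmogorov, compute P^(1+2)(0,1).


P^3 = P^1 * P^2
Computing via matrix multiplication of the transition matrix.
Entry (0,1) of P^3 = 0.5669

0.5669


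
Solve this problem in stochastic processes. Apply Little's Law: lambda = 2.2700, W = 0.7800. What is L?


Little's Law: L = lambda * W
= 2.2700 * 0.7800
= 1.7706

1.7706


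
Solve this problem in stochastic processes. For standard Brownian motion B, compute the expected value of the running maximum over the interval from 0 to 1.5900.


E(max B(s)) = sqrt(2t/pi)
= sqrt(2*1.5900/pi)
= sqrt(1.0122)
= 1.0061

1.0061


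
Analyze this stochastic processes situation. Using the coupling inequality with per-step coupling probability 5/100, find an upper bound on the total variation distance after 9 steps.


TV distance bound <= (1-delta)^n
= (1 - 0.0500)^9
= 0.9500^9
= 0.6302

0.6302


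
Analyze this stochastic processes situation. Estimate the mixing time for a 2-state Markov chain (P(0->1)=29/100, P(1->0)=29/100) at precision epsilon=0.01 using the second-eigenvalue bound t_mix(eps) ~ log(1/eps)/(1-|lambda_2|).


lambda_2 = |1 - p01 - p10| = |1 - 0.2900 - 0.2900| = 0.4200
t_mix ~ log(1/eps)/(1 - |lambda_2|)
= log(100)/(1 - 0.4200) = 4.6052/0.5800
= 7.9399

7.9399


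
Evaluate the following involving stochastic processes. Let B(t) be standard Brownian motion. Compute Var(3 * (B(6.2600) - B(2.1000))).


Var(alpha*(B(t)-B(s))) = alpha^2 * (t-s)
= 3^2 * (6.2600 - 2.1000)
= 9 * 4.1600
= 37.4400

37.4400


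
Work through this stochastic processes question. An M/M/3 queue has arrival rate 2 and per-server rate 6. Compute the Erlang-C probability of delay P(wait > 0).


a = lambda/mu = 0.3333
rho = a/c = 0.1111
Erlang-C formula applied:
C(c,a) = 0.0050

0.0050


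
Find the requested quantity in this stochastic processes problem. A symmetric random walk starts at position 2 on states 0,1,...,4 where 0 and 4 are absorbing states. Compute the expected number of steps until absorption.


For symmetric RW on 0,...,N with absorbing barriers, E(i) = i*(N-i)
E(2) = 2 * 2 = 4

4


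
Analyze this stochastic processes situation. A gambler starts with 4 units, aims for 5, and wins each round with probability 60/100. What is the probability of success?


Gambler's ruin formula:
r = q/p = 0.4000/0.6000 = 0.6667
P(win) = (1 - r^i)/(1 - r^N)
= (1 - 0.6667^4)/(1 - 0.6667^5)
= 0.9242

0.9242


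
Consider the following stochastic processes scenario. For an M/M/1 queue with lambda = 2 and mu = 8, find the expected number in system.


rho = 2/8 = 0.2500
L = rho/(1-rho)
= 0.2500/0.7500
= 0.3333

0.3333


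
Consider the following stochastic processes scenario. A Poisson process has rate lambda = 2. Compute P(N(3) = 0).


P(N(t)=k) = (lambda*t)^k * exp(-lambda*t) / k!
lambda*t = 6
= 6^0 * exp(-6) / 0!
= 1 * 0.0025 / 1
= 0.0025

0.0025


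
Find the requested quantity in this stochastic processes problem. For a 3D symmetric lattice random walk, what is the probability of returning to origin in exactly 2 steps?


P(return in 2 steps) = P(reverse first step) = 1/(2d)
= 1/6
= 0.1667

0.1667


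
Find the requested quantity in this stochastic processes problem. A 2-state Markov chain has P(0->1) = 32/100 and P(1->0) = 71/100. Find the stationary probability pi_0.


Stationary distribution: pi_0 = p10/(p01+p10), pi_1 = p01/(p01+p10)
p01 = 0.3200, p10 = 0.7100
pi_0 = 0.6893

0.6893


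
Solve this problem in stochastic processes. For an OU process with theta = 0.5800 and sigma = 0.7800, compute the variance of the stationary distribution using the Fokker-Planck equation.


Stationary variance = sigma^2 / (2*theta)
= 0.7800^2 / (2*0.5800)
= 0.6084 / 1.1600
= 0.5245

0.5245


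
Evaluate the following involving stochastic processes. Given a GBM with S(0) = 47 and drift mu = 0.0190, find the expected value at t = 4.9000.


E[S(t)] = S(0) * exp(mu * t)
= 47 * exp(0.0190 * 4.9000)
= 47 * 1.0976
= 51.5859

51.5859


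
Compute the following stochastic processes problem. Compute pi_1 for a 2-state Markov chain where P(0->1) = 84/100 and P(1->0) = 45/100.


Stationary distribution: pi_0 = p10/(p01+p10), pi_1 = p01/(p01+p10)
p01 = 0.8400, p10 = 0.4500
pi_1 = 0.6512

0.6512


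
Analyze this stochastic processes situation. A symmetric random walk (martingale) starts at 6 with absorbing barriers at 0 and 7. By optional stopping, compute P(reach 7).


By optional stopping theorem: E(M at tau) = M(0) = 6
P(hit 7)*7 + P(hit 0)*0 = 6
P(hit 7) = (6 - 0)/(7 - 0) = 6/7 = 0.8571

0.8571


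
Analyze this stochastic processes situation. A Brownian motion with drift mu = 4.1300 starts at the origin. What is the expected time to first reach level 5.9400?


Expected first passage time = a/mu
= 5.9400/4.1300
= 1.4383

1.4383


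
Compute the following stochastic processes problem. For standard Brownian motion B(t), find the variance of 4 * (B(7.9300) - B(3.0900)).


Var(alpha*(B(t)-B(s))) = alpha^2 * (t-s)
= 4^2 * (7.9300 - 3.0900)
= 16 * 4.8400
= 77.4400

77.4400


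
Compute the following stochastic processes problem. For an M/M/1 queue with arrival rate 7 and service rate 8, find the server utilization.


rho = lambda/mu
= 7/8
= 0.8750

0.8750


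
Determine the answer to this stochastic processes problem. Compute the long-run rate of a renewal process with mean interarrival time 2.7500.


Long-run renewal rate = 1/E(X)
= 1/2.7500
= 0.3636

0.3636


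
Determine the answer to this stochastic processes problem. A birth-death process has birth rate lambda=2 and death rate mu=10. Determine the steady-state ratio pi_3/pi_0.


For birth-death process, pi_n/pi_0 = (lambda/mu)^n
= (2/10)^3
= 0.0080

0.0080


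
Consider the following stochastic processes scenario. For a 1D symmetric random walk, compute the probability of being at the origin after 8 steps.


P(S(8) = 0) = C(8,4) / 4^4
= 70 / 256
= 0.2734

0.2734


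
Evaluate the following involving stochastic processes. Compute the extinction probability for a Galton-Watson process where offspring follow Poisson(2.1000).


Since mu = 2.1000 > 1, extinction prob q < 1.
Solve s = exp(mu*(s-1)) iteratively.
q = 0.1779

0.1779


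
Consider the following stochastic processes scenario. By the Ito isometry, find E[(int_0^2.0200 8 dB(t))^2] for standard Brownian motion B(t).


By Ito isometry: E[(int f dB)^2] = int f^2 dt
= 8^2 * 2.0200
= 64 * 2.0200 = 129.2800

129.2800


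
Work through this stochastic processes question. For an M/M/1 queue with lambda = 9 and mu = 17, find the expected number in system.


rho = 9/17 = 0.5294
L = rho/(1-rho)
= 0.5294/0.4706
= 1.1250

1.1250


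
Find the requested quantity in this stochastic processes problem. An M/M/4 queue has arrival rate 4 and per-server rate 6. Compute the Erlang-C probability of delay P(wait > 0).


a = lambda/mu = 0.6667
rho = a/c = 0.1667
Erlang-C formula applied:
C(c,a) = 0.0051

0.0051


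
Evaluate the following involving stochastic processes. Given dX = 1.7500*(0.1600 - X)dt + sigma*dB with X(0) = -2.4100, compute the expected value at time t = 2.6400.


E[X(t)] = mu + (X(0) - mu)*exp(-theta*t)
= 0.1600 + (-2.4100 - 0.1600)*exp(-1.7500*2.6400)
= 0.1600 + -2.5700 * 0.0099
= 0.1347

0.1347


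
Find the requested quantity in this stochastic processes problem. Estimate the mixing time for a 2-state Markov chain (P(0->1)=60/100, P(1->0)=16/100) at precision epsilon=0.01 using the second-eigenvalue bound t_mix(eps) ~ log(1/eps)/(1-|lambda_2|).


lambda_2 = |1 - p01 - p10| = |1 - 0.6000 - 0.1600| = 0.2400
t_mix ~ log(1/eps)/(1 - |lambda_2|)
= log(100)/(1 - 0.2400) = 4.6052/0.7600
= 6.0594

6.0594


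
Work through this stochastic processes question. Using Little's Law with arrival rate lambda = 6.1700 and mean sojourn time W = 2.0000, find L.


Little's Law: L = lambda * W
= 6.1700 * 2.0000
= 12.3400

12.3400


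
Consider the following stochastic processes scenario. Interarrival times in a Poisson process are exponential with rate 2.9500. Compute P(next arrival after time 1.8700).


P(X > t) = exp(-lambda * t)
= exp(-2.9500 * 1.8700)
= exp(-5.5165) = 0.0040

0.0040


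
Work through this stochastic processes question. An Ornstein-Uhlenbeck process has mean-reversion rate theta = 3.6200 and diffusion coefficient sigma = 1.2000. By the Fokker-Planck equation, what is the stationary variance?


Stationary variance = sigma^2 / (2*theta)
= 1.2000^2 / (2*3.6200)
= 1.4400 / 7.2400
= 0.1989

0.1989


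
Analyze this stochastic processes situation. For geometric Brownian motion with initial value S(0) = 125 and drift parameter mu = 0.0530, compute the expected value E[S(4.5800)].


E[S(t)] = S(0) * exp(mu * t)
= 125 * exp(0.0530 * 4.5800)
= 125 * 1.2747
= 159.3421

159.3421


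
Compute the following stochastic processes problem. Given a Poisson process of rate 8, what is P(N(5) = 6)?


P(N(t)=k) = (lambda*t)^k * exp(-lambda*t) / k!
lambda*t = 40
= 40^6 * exp(-40) / 6!
= 4096000000 * 4.2484e-18 / 720
= 2.4168e-11

2.4168e-11


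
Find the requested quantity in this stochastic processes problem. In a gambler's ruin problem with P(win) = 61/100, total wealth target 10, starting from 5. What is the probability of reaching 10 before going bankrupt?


Gambler's ruin formula:
r = q/p = 0.3900/0.6100 = 0.6393
P(win) = (1 - r^i)/(1 - r^N)
= (1 - 0.6393^5)/(1 - 0.6393^10)
= 0.9035

0.9035


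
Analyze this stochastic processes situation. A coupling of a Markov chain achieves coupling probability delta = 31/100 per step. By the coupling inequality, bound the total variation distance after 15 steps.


TV distance bound <= (1-delta)^n
= (1 - 0.3100)^15
= 0.6900^15
= 0.0038

0.0038


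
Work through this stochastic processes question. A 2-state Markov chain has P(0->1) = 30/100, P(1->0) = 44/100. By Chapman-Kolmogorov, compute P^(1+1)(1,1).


P^2 = P^1 * P^1
Computing via matrix multiplication of the transition matrix.
Entry (1,1) of P^2 = 0.4456

0.4456


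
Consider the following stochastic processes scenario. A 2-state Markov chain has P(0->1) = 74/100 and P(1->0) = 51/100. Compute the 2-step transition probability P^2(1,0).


Computing P^2 by matrix multiplication.
P = [[0.2600, 0.7400], [0.5100, 0.4900]]
After raising P to the power 2:
P^2(1,0) = 0.3825

0.3825


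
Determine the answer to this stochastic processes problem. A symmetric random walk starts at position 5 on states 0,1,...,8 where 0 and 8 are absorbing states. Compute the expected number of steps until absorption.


For symmetric RW on 0,...,N with absorbing barriers, E(i) = i*(N-i)
E(5) = 5 * 3 = 15

15


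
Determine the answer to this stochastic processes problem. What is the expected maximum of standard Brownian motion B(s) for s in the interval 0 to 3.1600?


E(max B(s)) = sqrt(2t/pi)
= sqrt(2*3.1600/pi)
= sqrt(2.0117)
= 1.4184

1.4184


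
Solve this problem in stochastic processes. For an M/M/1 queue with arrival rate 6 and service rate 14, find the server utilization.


rho = lambda/mu
= 6/14
= 0.4286

0.4286


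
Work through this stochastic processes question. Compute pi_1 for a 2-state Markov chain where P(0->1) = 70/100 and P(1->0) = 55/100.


Stationary distribution: pi_0 = p10/(p01+p10), pi_1 = p01/(p01+p10)
p01 = 0.7000, p10 = 0.5500
pi_1 = 0.5600

0.5600


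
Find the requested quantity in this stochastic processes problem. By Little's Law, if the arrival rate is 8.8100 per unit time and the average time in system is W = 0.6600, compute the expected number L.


Little's Law: L = lambda * W
= 8.8100 * 0.6600
= 5.8146

5.8146


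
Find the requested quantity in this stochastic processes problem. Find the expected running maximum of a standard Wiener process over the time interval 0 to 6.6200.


E(max B(s)) = sqrt(2t/pi)
= sqrt(2*6.6200/pi)
= sqrt(4.2144)
= 2.0529

2.0529


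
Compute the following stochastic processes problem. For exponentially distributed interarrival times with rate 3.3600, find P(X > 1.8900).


P(X > t) = exp(-lambda * t)
= exp(-3.3600 * 1.8900)
= exp(-6.3504) = 0.0017

0.0017


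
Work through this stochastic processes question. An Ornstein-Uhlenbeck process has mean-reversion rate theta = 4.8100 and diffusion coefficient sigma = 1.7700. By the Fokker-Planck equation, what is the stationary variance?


Stationary variance = sigma^2 / (2*theta)
= 1.7700^2 / (2*4.8100)
= 3.1329 / 9.6200
= 0.3257

0.3257


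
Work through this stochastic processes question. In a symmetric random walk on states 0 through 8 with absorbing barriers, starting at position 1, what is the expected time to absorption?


For symmetric RW on 0,...,N with absorbing barriers, E(i) = i*(N-i)
E(1) = 1 * 7 = 7

7


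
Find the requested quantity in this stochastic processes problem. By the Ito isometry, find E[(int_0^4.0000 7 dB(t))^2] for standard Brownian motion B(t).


By Ito isometry: E[(int f dB)^2] = int f^2 dt
= 7^2 * 4.0000
= 49 * 4.0000 = 196.0000

196.0000


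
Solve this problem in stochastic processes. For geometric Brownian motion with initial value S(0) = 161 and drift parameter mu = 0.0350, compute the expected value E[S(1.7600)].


E[S(t)] = S(0) * exp(mu * t)
= 161 * exp(0.0350 * 1.7600)
= 161 * 1.0635
= 171.2294

171.2294


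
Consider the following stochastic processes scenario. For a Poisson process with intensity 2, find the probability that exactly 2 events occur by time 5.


P(N(t)=k) = (lambda*t)^k * exp(-lambda*t) / k!
lambda*t = 10
= 10^2 * exp(-10) / 2!
= 100 * 4.5400e-05 / 2
= 0.0023

0.0023


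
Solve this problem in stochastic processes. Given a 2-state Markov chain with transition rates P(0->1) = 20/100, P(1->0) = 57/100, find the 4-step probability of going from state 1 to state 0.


Computing P^4 by matrix multiplication.
P = [[0.8000, 0.2000], [0.5700, 0.4300]]
After raising P to the power 4:
P^4(1,0) = 0.7382

0.7382


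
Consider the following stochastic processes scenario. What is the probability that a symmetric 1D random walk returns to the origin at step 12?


P(S(12) = 0) = C(12,6) / 4^6
= 924 / 4096
= 0.2256

0.2256


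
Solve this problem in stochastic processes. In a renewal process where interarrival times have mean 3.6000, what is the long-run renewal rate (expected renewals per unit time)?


Long-run renewal rate = 1/E(X)
= 1/3.6000
= 0.2778

0.2778


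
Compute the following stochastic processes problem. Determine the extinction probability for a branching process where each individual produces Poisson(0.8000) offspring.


Since mu = 0.8000 <= 1, extinction probability = 1.

1.0000


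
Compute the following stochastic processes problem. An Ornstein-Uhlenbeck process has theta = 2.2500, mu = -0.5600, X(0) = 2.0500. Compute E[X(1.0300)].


E[X(t)] = mu + (X(0) - mu)*exp(-theta*t)
= -0.5600 + (2.0500 - -0.5600)*exp(-2.2500*1.0300)
= -0.5600 + 2.6100 * 0.0985
= -0.3029

-0.3029


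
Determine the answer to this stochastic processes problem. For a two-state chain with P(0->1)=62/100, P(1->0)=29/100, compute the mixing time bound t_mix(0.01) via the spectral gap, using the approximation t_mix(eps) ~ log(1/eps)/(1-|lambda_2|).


lambda_2 = |1 - p01 - p10| = |1 - 0.6200 - 0.2900| = 0.0900
t_mix ~ log(1/eps)/(1 - |lambda_2|)
= log(100)/(1 - 0.0900) = 4.6052/0.9100
= 5.0606

5.0606


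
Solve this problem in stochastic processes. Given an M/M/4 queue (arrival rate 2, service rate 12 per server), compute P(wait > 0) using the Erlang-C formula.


a = lambda/mu = 0.1667
rho = a/c = 0.0417
Erlang-C formula applied:
C(c,a) = 2.8398e-05

2.8398e-05


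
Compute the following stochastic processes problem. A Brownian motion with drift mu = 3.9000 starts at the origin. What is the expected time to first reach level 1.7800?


Expected first passage time = a/mu
= 1.7800/3.9000
= 0.4564

0.4564


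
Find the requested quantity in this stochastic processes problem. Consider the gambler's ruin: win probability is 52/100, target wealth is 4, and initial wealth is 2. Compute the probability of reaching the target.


Gambler's ruin formula:
r = q/p = 0.4800/0.5200 = 0.9231
P(win) = (1 - r^i)/(1 - r^N)
= (1 - 0.9231^2)/(1 - 0.9231^4)
= 0.5399

0.5399


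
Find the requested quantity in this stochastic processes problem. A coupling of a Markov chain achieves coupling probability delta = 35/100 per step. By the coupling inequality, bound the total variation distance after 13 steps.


TV distance bound <= (1-delta)^n
= (1 - 0.3500)^13
= 0.6500^13
= 0.0037

0.0037


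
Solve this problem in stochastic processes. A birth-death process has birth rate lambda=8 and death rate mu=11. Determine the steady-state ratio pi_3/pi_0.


For birth-death process, pi_n/pi_0 = (lambda/mu)^n
= (8/11)^3
= 0.3847

0.3847


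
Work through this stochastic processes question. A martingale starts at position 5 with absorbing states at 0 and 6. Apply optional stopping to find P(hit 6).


By optional stopping theorem: E(M at tau) = M(0) = 5
P(hit 6)*6 + P(hit 0)*0 = 5
P(hit 6) = (5 - 0)/(6 - 0) = 5/6 = 0.8333

0.8333


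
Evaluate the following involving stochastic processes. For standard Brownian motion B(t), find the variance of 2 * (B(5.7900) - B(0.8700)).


Var(alpha*(B(t)-B(s))) = alpha^2 * (t-s)
= 2^2 * (5.7900 - 0.8700)
= 4 * 4.9200
= 19.6800

19.6800


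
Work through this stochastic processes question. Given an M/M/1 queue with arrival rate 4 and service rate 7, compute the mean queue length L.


rho = 4/7 = 0.5714
L = rho/(1-rho)
= 0.5714/0.4286
= 1.3333

1.3333


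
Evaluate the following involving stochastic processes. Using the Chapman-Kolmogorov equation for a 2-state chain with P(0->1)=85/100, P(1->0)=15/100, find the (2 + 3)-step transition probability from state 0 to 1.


P^5 = P^2 * P^3
Computing via matrix multiplication of the transition matrix.
Entry (0,1) of P^5 = 0.8500

0.8500


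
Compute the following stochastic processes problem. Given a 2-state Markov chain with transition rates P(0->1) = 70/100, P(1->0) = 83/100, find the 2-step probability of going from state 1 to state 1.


Computing P^2 by matrix multiplication.
P = [[0.3000, 0.7000], [0.8300, 0.1700]]
After raising P to the power 2:
P^2(1,1) = 0.6099

0.6099


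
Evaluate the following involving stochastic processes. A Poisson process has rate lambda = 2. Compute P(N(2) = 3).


P(N(t)=k) = (lambda*t)^k * exp(-lambda*t) / k!
lambda*t = 4
= 4^3 * exp(-4) / 3!
= 64 * 0.0183 / 6
= 0.1954

0.1954


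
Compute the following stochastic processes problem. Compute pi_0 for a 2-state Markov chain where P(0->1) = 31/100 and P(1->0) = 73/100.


Stationary distribution: pi_0 = p10/(p01+p10), pi_1 = p01/(p01+p10)
p01 = 0.3100, p10 = 0.7300
pi_0 = 0.7019

0.7019


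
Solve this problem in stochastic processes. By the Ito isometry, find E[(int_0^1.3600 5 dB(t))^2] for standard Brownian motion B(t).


By Ito isometry: E[(int f dB)^2] = int f^2 dt
= 5^2 * 1.3600
= 25 * 1.3600 = 34.0000

34.0000


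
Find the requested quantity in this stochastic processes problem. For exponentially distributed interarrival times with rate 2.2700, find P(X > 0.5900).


P(X > t) = exp(-lambda * t)
= exp(-2.2700 * 0.5900)
= exp(-1.3393) = 0.2620

0.2620


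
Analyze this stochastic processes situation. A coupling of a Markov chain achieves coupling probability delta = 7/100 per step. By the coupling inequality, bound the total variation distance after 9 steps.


TV distance bound <= (1-delta)^n
= (1 - 0.0700)^9
= 0.9300^9
= 0.5204

0.5204


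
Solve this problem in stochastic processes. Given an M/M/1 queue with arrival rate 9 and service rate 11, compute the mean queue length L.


rho = 9/11 = 0.8182
L = rho/(1-rho)
= 0.8182/0.1818
= 4.5000

4.5000
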